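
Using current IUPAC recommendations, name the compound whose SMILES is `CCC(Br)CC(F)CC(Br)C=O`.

The longest carbon chain that includes the –CHO group has 8 carbons, so the parent hydride is octane.
An aldehyde (terminal –CHO) is the principal characteristic group, giving the suffix -al.
Number the chain so that the aldehyde carbon is C-1 by definition.
This places bromo groups at C-2 and C-6; a fluoro group at C-4.
Prefixes are listed alphabetically: bromo, fluoro.
Putting it together: 2,6-dibromo-4-fluorooctanal.

2,6-dibromo-4-fluorooctanal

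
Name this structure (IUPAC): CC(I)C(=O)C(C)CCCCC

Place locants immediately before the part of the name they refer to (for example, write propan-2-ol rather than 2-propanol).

2-iodo-4-methylnonan-3-one

Counting along the main chain through the carbonyl gives 9 carbons: the parent is nonane.
A ketone (C=O on an internal carbon) is the principal characteristic group, giving the suffix -one.
Choose the numbering such that numbering from this end puts the carbonyl group at C-3 rather than C-7.
With this numbering: the carbonyl at C-3; an iodo group at C-2; a methyl group at C-4.
Prefixes are listed alphabetically: iodo, methyl.
Putting it together: 2-iodo-4-methylnonan-3-one.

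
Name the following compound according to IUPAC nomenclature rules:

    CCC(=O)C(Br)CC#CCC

The longest chain bearing the carbonyl and the multiple bond is 9 carbons long (nonane).
The highest-priority functional group is a ketone (C=O on an internal carbon), so the name ends in -one.
The chain contains a C≡C triple bond, so the unsaturation ending is -yne.
Choose the numbering such that numbering from this end puts the carbonyl group at C-3 rather than C-7.
With this numbering: the carbonyl at C-3; the triple bond between C-6 and C-7; a bromo group at C-4.
Assembling the pieces gives 4-bromonon-6-yn-3-one.

4-bromonon-6-yn-3-one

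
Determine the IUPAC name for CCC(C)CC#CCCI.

1-iodo-6-methyloct-3-yne

Counting along the main chain through the multiple bond gives 8 carbons: the parent is octane.
A C≡C triple bond in the chain gives the infix -yne-.
Number the chain so that numbering from this end puts the triple bond at C-3 rather than C-5.
That gives the triple bond between C-3 and C-4; an iodo group at C-1; a methyl group at C-6.
The substituents are ordered alphabetically, ignoring any di-/tri- multipliers.
Putting it together: 1-iodo-6-methyloct-3-yne.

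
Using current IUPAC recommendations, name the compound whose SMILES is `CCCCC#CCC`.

Counting along the main chain through the multiple bond gives 8 carbons: the parent is octane.
The chain contains a C≡C triple bond, so the unsaturation ending is -yne.
Choose the numbering such that numbering from this end puts the triple bond at C-3 rather than C-5.
With this numbering: the triple bond between C-3 and C-4.
Putting it together: oct-3-yne.

oct-3-yne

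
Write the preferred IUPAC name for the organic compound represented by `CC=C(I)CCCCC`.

The longest chain bearing the multiple bond is 8 carbons long (octane).
The chain contains a C=C double bond, so the unsaturation ending is -ene.
Number the chain so that numbering from this end puts the double bond at C-2 rather than C-6.
This places the double bond between C-2 and C-3; an iodo group at C-3.
The name is 3-iodooct-2-ene.

3-iodooct-2-ene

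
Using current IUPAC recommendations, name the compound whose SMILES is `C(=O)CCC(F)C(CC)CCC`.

5-ethyl-4-fluorooctanal

Counting along the main chain through the –CHO group gives 8 carbons: the parent is octane.
An aldehyde (terminal –CHO) is the principal characteristic group, giving the suffix -al.
Number the chain so that the aldehyde carbon is C-1 by definition.
That gives an ethyl group at C-5; a fluoro group at C-4.
The substituents are ordered alphabetically, ignoring any di-/tri- multipliers.
Putting it together: 5-ethyl-4-fluorooctanal.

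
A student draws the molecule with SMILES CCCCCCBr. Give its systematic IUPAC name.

1-bromohexane

The parent chain contains 6 carbons (hexane).
Number the chain so that the substituent locant set {1} is lower than {6} at the first point of difference.
With this numbering: a bromo group at C-1.
The name is 1-bromohexane.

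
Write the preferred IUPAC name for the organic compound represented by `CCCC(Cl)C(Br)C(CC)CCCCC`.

The parent chain contains 11 carbons (undecane).
Choose the numbering such that the substituent locant set {4,5,6} is lower than {6,7,8} at the first point of difference.
With this numbering: a bromo group at C-5; a chloro group at C-4; an ethyl group at C-6.
Prefixes are listed alphabetically: bromo, chloro, ethyl.
The name is 5-bromo-4-chloro-6-ethylundecane.

5-bromo-4-chloro-6-ethylundecane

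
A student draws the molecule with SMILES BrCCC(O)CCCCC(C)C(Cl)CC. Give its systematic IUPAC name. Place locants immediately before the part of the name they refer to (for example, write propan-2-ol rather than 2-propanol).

Counting along the main chain through the –OH group gives 11 carbons: the parent is undecane.
An alcohol (–OH) is the principal characteristic group, giving the suffix -ol.
Choose the numbering such that numbering from this end puts the hydroxyl group at C-3 rather than C-9.
That gives the hydroxyl at C-3; a bromo group at C-1; a chloro group at C-9; a methyl group at C-8.
Prefixes are listed alphabetically: bromo, chloro, methyl.
Assembling the pieces gives 1-bromo-9-chloro-8-methylundecan-3-ol.

1-bromo-9-chloro-8-methylundecan-3-ol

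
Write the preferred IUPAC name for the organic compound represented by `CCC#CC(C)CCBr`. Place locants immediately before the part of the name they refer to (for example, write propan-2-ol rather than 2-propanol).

7-bromo-5-methylhept-3-yne

The longest chain bearing the multiple bond is 7 carbons long (heptane).
There is one C≡C triple bond, indicated by the ending -yne.
Number the chain so that numbering from this end puts the triple bond at C-3 rather than C-4.
This places the triple bond between C-3 and C-4; a bromo group at C-7; a methyl group at C-5.
Prefixes are listed alphabetically: bromo, methyl.
Assembling the pieces gives 7-bromo-5-methylhept-3-yne.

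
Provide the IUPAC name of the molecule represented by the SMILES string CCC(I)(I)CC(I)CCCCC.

The longest carbon chain is 10 atoms: the parent is decane.
Choose the numbering such that the substituent locant set {3,3,5} is lower than {6,8,8} at the first point of difference.
This places iodo groups at C-3 (×2) and C-5.
Assembling the pieces gives 3,3,5-triiododecane.

3,3,5-triiododecane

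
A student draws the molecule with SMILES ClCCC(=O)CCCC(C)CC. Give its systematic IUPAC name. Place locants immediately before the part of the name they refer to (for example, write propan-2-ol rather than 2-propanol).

The longest carbon chain that includes the carbonyl has 9 carbons, so the parent hydride is nonane.
The principal characteristic group is a ketone (C=O on an internal carbon), named with the suffix -one.
Number the chain so that numbering from this end puts the carbonyl group at C-3 rather than C-7.
That gives the carbonyl at C-3; a chloro group at C-1; a methyl group at C-7.
The substituents are ordered alphabetically, ignoring any di-/tri- multipliers.
Putting it together: 1-chloro-7-methylnonan-3-one.

1-chloro-7-methylnonan-3-one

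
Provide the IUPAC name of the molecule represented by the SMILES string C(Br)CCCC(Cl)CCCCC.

1-bromo-5-chlorodecane

The longest carbon chain is 10 atoms: the parent is decane.
Choose the numbering such that the substituent locant set {1,5} is lower than {6,10} at the first point of difference.
With this numbering: a bromo group at C-1; a chloro group at C-5.
The substituents are ordered alphabetically, ignoring any di-/tri- multipliers.
The name is 1-bromo-5-chlorodecane.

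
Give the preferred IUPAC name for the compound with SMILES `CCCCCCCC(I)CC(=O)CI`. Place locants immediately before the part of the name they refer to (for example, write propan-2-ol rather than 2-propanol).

Counting along the main chain through the carbonyl gives 11 carbons: the parent is undecane.
The principal characteristic group is a ketone (C=O on an internal carbon), named with the suffix -one.
Number the chain so that numbering from this end puts the carbonyl group at C-2 rather than C-10.
This places the carbonyl at C-2; iodo groups at C-1 and C-4.
Assembling the pieces gives 1,4-diiodoundecan-2-one.

1,4-diiodoundecan-2-one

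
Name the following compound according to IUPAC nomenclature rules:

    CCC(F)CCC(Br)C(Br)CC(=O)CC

5,6-dibromo-9-fluoroundecan-3-one

Counting along the main chain through the carbonyl gives 11 carbons: the parent is undecane.
The highest-priority functional group is a ketone (C=O on an internal carbon), so the name ends in -one.
The numbering direction is chosen so that numbering from this end puts the carbonyl group at C-3 rather than C-9.
That gives the carbonyl at C-3; bromo groups at C-5 and C-6; a fluoro group at C-9.
Substituent prefixes are cited in alphabetical order (multiplying prefixes like di-/tri- are ignored for ordering).
Assembling the pieces gives 5,6-dibromo-9-fluoroundecan-3-one.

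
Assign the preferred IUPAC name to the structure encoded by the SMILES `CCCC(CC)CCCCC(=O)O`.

6-ethylnonanoic acid

The longest carbon chain that includes the –COOH group has 9 carbons, so the parent hydride is nonane.
A carboxylic acid (terminal –COOH) is the principal characteristic group, giving the suffix -oic acid.
Choose the numbering such that the carboxylic acid carbon is C-1 by definition.
This places an ethyl group at C-6.
Putting it together: 6-ethylnonanoic acid.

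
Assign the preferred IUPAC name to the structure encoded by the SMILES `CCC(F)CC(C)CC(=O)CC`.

The longest chain bearing the carbonyl is 9 carbons long (nonane).
The highest-priority functional group is a ketone (C=O on an internal carbon), so the name ends in -one.
Number the chain so that numbering from this end puts the carbonyl group at C-3 rather than C-7.
That gives the carbonyl at C-3; a fluoro group at C-7; a methyl group at C-5.
Substituent prefixes are cited in alphabetical order (multiplying prefixes like di-/tri- are ignored for ordering).
Putting it together: 7-fluoro-5-methylnonan-3-one.

7-fluoro-5-methylnonan-3-one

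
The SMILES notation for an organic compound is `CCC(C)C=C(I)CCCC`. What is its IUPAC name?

Counting along the main chain through the multiple bond gives 9 carbons: the parent is nonane.
A C=C double bond in the chain gives the infix -ene-.
Choose the numbering such that numbering from this end puts the double bond at C-4 rather than C-5.
With this numbering: the double bond between C-4 and C-5; an iodo group at C-5; a methyl group at C-3.
Substituent prefixes are cited in alphabetical order (multiplying prefixes like di-/tri- are ignored for ordering).
Putting it together: 5-iodo-3-methylnon-4-ene.

5-iodo-3-methylnon-4-ene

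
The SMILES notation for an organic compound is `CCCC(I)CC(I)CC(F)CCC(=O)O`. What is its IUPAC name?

The longest chain bearing the –COOH group is 11 carbons long (undecane).
The highest-priority functional group is a carboxylic acid (terminal –COOH), so the name ends in -oic acid.
Choose the numbering such that the carboxylic acid carbon is C-1 by definition.
With this numbering: a fluoro group at C-4; iodo groups at C-6 and C-8.
The substituents are ordered alphabetically, ignoring any di-/tri- multipliers.
The name is 4-fluoro-6,8-diiodoundecanoic acid.

4-fluoro-6,8-diiodoundecanoic acid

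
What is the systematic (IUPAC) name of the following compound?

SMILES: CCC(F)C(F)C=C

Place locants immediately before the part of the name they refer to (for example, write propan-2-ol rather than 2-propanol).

3,4-difluorohex-1-ene

The longest carbon chain that includes the multiple bond has 6 carbons, so the parent hydride is hexane.
There is one C=C double bond, indicated by the ending -ene.
The numbering direction is chosen so that numbering from this end puts the double bond at C-1 rather than C-5.
This places the double bond between C-1 and C-2; fluoro groups at C-3 and C-4.
Putting it together: 3,4-difluorohex-1-ene.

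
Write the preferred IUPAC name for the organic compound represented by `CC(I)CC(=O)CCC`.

Counting along the main chain through the carbonyl gives 7 carbons: the parent is heptane.
The highest-priority functional group is a ketone (C=O on an internal carbon), so the name ends in -one.
Number the chain so that the substituent locant set {2} is lower than {6} at the first point of difference.
With this numbering: the carbonyl at C-4; an iodo group at C-2.
The name is 2-iodoheptan-4-one.

2-iodoheptan-4-one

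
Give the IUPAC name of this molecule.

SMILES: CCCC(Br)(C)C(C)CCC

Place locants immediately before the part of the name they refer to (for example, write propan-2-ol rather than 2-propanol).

4-bromo-4,5-dimethyloctane

The parent chain contains 8 carbons (octane).
The numbering direction is chosen so that the substituent locant set {4,4,5} is lower than {4,5,5} at the first point of difference.
That gives a bromo group at C-4; methyl groups at C-4 and C-5.
Substituent prefixes are cited in alphabetical order (multiplying prefixes like di-/tri- are ignored for ordering).
Assembling the pieces gives 4-bromo-4,5-dimethyloctane.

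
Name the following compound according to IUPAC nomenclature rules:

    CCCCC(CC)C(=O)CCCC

The longest carbon chain that includes the carbonyl has 10 carbons, so the parent hydride is decane.
A ketone (C=O on an internal carbon) is the principal characteristic group, giving the suffix -one.
Choose the numbering such that numbering from this end puts the carbonyl group at C-5 rather than C-6.
With this numbering: the carbonyl at C-5; an ethyl group at C-6.
Putting it together: 6-ethyldecan-5-one.

6-ethyldecan-5-one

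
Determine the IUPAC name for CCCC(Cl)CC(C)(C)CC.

The longest continuous carbon chain has 8 atoms, so the parent hydride is octane.
Choose the numbering such that the substituent locant set {3,3,5} is lower than {4,6,6} at the first point of difference.
That gives a chloro group at C-5; two methyl groups at C-3.
Prefixes are listed alphabetically: chloro, methyl.
The name is 5-chloro-3,3-dimethyloctane.

5-chloro-3,3-dimethyloctane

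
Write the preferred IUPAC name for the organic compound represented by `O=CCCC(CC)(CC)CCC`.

Counting along the main chain through the –CHO group gives 7 carbons: the parent is heptane.
An aldehyde (terminal –CHO) is the principal characteristic group, giving the suffix -al.
Number the chain so that the aldehyde carbon is C-1 by definition.
That gives two ethyl groups at C-4.
Assembling the pieces gives 4,4-diethylheptanal.

4,4-diethylheptanal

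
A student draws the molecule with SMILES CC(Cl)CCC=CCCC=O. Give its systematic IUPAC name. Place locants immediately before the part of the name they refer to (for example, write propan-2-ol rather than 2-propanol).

8-chloronon-4-enal

The longest chain bearing the –CHO group and the multiple bond is 9 carbons long (nonane).
The highest-priority functional group is an aldehyde (terminal –CHO), so the name ends in -al.
A C=C double bond in the chain gives the infix -ene-.
Number the chain so that the aldehyde carbon is C-1 by definition.
That gives the double bond between C-4 and C-5; a chloro group at C-8.
The name is 8-chloronon-4-enal.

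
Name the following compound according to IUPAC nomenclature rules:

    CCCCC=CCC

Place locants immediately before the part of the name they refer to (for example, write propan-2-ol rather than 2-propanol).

The longest chain bearing the multiple bond is 8 carbons long (octane).
A C=C double bond in the chain gives the infix -ene-.
Choose the numbering such that numbering from this end puts the double bond at C-3 rather than C-5.
With this numbering: the double bond between C-3 and C-4.
Putting it together: oct-3-ene.

oct-3-ene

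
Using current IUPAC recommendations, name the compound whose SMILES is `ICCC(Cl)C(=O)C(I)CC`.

3-chloro-1,5-diiodoheptan-4-one

The longest carbon chain that includes the carbonyl has 7 carbons, so the parent hydride is heptane.
A ketone (C=O on an internal carbon) is the principal characteristic group, giving the suffix -one.
Number the chain so that the substituent locant set {1,3,5} is lower than {3,5,7} at the first point of difference.
With this numbering: the carbonyl at C-4; a chloro group at C-3; iodo groups at C-1 and C-5.
Prefixes are listed alphabetically: chloro, iodo.
The name is 3-chloro-1,5-diiodoheptan-4-one.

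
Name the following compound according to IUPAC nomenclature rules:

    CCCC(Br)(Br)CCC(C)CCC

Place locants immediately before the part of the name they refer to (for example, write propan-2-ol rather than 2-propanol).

The longest carbon chain is 10 atoms: the parent is decane.
Number the chain so that the substituent locant set {4,4,7} is lower than {4,7,7} at the first point of difference.
This places two bromo groups at C-4; a methyl group at C-7.
Substituent prefixes are cited in alphabetical order (multiplying prefixes like di-/tri- are ignored for ordering).
Putting it together: 4,4-dibromo-7-methyldecane.

4,4-dibromo-7-methyldecane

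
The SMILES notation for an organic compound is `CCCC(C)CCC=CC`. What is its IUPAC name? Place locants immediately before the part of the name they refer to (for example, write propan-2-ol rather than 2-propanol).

The longest carbon chain that includes the multiple bond has 9 carbons, so the parent hydride is nonane.
There is one C=C double bond, indicated by the ending -ene.
Number the chain so that numbering from this end puts the double bond at C-2 rather than C-7.
With this numbering: the double bond between C-2 and C-3; a methyl group at C-6.
The name is 6-methylnon-2-ene.

6-methylnon-2-ene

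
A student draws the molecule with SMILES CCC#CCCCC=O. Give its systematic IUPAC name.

The longest carbon chain that includes the –CHO group and the multiple bond has 8 carbons, so the parent hydride is octane.
An aldehyde (terminal –CHO) is the principal characteristic group, giving the suffix -al.
There is one C≡C triple bond, indicated by the ending -yne.
The numbering direction is chosen so that the aldehyde carbon is C-1 by definition.
That gives the triple bond between C-5 and C-6.
The name is oct-5-ynal.

oct-5-ynal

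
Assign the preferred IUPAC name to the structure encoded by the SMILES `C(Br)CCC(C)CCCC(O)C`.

Counting along the main chain through the –OH group gives 9 carbons: the parent is nonane.
The principal characteristic group is an alcohol (–OH), named with the suffix -ol.
The numbering direction is chosen so that numbering from this end puts the hydroxyl group at C-2 rather than C-8.
With this numbering: the hydroxyl at C-2; a bromo group at C-9; a methyl group at C-6.
Prefixes are listed alphabetically: bromo, methyl.
Putting it together: 9-bromo-6-methylnonan-2-ol.

9-bromo-6-methylnonan-2-ol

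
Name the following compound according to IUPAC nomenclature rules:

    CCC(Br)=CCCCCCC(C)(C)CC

Counting along the main chain through the multiple bond gives 12 carbons: the parent is dodecane.
The chain contains a C=C double bond, so the unsaturation ending is -ene.
Number the chain so that numbering from this end puts the double bond at C-3 rather than C-9.
With this numbering: the double bond between C-3 and C-4; a bromo group at C-3; two methyl groups at C-10.
The substituents are ordered alphabetically, ignoring any di-/tri- multipliers.
The name is 3-bromo-10,10-dimethyldodec-3-ene.

3-bromo-10,10-dimethyldodec-3-ene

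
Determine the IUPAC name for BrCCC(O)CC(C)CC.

Counting along the main chain through the –OH group gives 7 carbons: the parent is heptane.
An alcohol (–OH) is the principal characteristic group, giving the suffix -ol.
Number the chain so that numbering from this end puts the hydroxyl group at C-3 rather than C-5.
This places the hydroxyl at C-3; a bromo group at C-1; a methyl group at C-5.
Substituent prefixes are cited in alphabetical order (multiplying prefixes like di-/tri- are ignored for ordering).
The name is 1-bromo-5-methylheptan-3-ol.

1-bromo-5-methylheptan-3-ol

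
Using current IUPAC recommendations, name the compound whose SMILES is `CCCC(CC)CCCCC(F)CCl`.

1-chloro-7-ethyl-2-fluorodecane

The longest continuous carbon chain has 10 atoms, so the parent hydride is decane.
Number the chain so that the substituent locant set {1,2,7} is lower than {4,9,10} at the first point of difference.
This places a chloro group at C-1; an ethyl group at C-7; a fluoro group at C-2.
Substituent prefixes are cited in alphabetical order (multiplying prefixes like di-/tri- are ignored for ordering).
Putting it together: 1-chloro-7-ethyl-2-fluorodecane.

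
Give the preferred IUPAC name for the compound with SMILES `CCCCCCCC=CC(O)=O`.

dec-2-enoic acid

The longest chain bearing the –COOH group and the multiple bond is 10 carbons long (decane).
The highest-priority functional group is a carboxylic acid (terminal –COOH), so the name ends in -oic acid.
There is one C=C double bond, indicated by the ending -ene.
Number the chain so that the carboxylic acid carbon is C-1 by definition.
That gives the double bond between C-2 and C-3.
Putting it together: dec-2-enoic acid.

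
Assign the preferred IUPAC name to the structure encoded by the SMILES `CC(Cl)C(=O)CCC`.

Counting along the main chain through the carbonyl gives 6 carbons: the parent is hexane.
A ketone (C=O on an internal carbon) is the principal characteristic group, giving the suffix -one.
Number the chain so that numbering from this end puts the carbonyl group at C-3 rather than C-4.
That gives the carbonyl at C-3; a chloro group at C-2.
Assembling the pieces gives 2-chlorohexan-3-one.

2-chlorohexan-3-one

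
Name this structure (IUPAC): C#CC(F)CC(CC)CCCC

The longest chain bearing the multiple bond is 9 carbons long (nonane).
The chain contains a C≡C triple bond, so the unsaturation ending is -yne.
Choose the numbering such that numbering from this end puts the triple bond at C-1 rather than C-8.
That gives the triple bond between C-1 and C-2; an ethyl group at C-5; a fluoro group at C-3.
The substituents are ordered alphabetically, ignoring any di-/tri- multipliers.
The name is 5-ethyl-3-fluoronon-1-yne.

5-ethyl-3-fluoronon-1-yne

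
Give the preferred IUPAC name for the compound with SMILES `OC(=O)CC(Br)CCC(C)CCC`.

Counting along the main chain through the –COOH group gives 9 carbons: the parent is nonane.
The highest-priority functional group is a carboxylic acid (terminal –COOH), so the name ends in -oic acid.
The numbering direction is chosen so that the carboxylic acid carbon is C-1 by definition.
That gives a bromo group at C-3; a methyl group at C-6.
The substituents are ordered alphabetically, ignoring any di-/tri- multipliers.
Assembling the pieces gives 3-bromo-6-methylnonanoic acid.

3-bromo-6-methylnonanoic acid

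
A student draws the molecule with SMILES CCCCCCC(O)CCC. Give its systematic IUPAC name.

Counting along the main chain through the –OH group gives 10 carbons: the parent is decane.
The principal characteristic group is an alcohol (–OH), named with the suffix -ol.
Choose the numbering such that numbering from this end puts the hydroxyl group at C-4 rather than C-7.
This places the hydroxyl at C-4.
The name is decan-4-ol.

decan-4-ol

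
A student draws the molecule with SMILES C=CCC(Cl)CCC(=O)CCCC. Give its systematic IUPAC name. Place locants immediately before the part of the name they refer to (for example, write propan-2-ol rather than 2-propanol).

8-chloroundec-10-en-5-one

Counting along the main chain through the carbonyl and the multiple bond gives 11 carbons: the parent is undecane.
The highest-priority functional group is a ketone (C=O on an internal carbon), so the name ends in -one.
A C=C double bond in the chain gives the infix -ene-.
The numbering direction is chosen so that numbering from this end puts the carbonyl group at C-5 rather than C-7.
That gives the carbonyl at C-5; the double bond between C-10 and C-11; a chloro group at C-8.
Assembling the pieces gives 8-chloroundec-10-en-5-one.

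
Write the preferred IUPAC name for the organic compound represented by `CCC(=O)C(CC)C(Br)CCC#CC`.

The longest carbon chain that includes the carbonyl and the multiple bond has 10 carbons, so the parent hydride is decane.
The principal characteristic group is a ketone (C=O on an internal carbon), named with the suffix -one.
A C≡C triple bond in the chain gives the infix -yne-.
The numbering direction is chosen so that numbering from this end puts the carbonyl group at C-3 rather than C-8.
This places the carbonyl at C-3; the triple bond between C-8 and C-9; a bromo group at C-5; an ethyl group at C-4.
Substituent prefixes are cited in alphabetical order (multiplying prefixes like di-/tri- are ignored for ordering).
Putting it together: 5-bromo-4-ethyldec-8-yn-3-one.

5-bromo-4-ethyldec-8-yn-3-one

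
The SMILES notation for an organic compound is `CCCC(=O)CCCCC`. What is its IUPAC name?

nonan-4-one

Counting along the main chain through the carbonyl gives 9 carbons: the parent is nonane.
The highest-priority functional group is a ketone (C=O on an internal carbon), so the name ends in -one.
Number the chain so that numbering from this end puts the carbonyl group at C-4 rather than C-6.
That gives the carbonyl at C-4.
Putting it together: nonan-4-one.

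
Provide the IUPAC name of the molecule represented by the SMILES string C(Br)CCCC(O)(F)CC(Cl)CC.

1-bromo-7-chloro-5-fluorononan-5-ol

The longest chain bearing the –OH group is 9 carbons long (nonane).
The principal characteristic group is an alcohol (–OH), named with the suffix -ol.
The numbering direction is chosen so that the substituent locant set {1,5,7} is lower than {3,5,9} at the first point of difference.
With this numbering: the hydroxyl at C-5; a bromo group at C-1; a chloro group at C-7; a fluoro group at C-5.
Substituent prefixes are cited in alphabetical order (multiplying prefixes like di-/tri- are ignored for ordering).
The name is 1-bromo-7-chloro-5-fluorononan-5-ol.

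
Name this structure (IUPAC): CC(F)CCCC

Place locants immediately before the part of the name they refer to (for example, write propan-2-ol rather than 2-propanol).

The parent chain contains 6 carbons (hexane).
Choose the numbering such that the substituent locant set {2} is lower than {5} at the first point of difference.
That gives a fluoro group at C-2.
Putting it together: 2-fluorohexane.

2-fluorohexane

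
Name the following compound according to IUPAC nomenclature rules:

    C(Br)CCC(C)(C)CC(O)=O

6-bromo-3,3-dimethylhexanoic acid

The longest chain bearing the –COOH group is 6 carbons long (hexane).
The principal characteristic group is a carboxylic acid (terminal –COOH), named with the suffix -oic acid.
The numbering direction is chosen so that the carboxylic acid carbon is C-1 by definition.
That gives a bromo group at C-6; two methyl groups at C-3.
Substituent prefixes are cited in alphabetical order (multiplying prefixes like di-/tri- are ignored for ordering).
Assembling the pieces gives 6-bromo-3,3-dimethylhexanoic acid.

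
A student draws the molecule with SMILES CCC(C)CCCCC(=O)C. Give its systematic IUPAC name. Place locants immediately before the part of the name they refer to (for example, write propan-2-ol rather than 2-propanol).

7-methylnonan-2-one

The longest carbon chain that includes the carbonyl has 9 carbons, so the parent hydride is nonane.
A ketone (C=O on an internal carbon) is the principal characteristic group, giving the suffix -one.
Choose the numbering such that numbering from this end puts the carbonyl group at C-2 rather than C-8.
This places the carbonyl at C-2; a methyl group at C-7.
Putting it together: 7-methylnonan-2-one.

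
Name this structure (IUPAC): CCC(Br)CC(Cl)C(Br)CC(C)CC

3,6-dibromo-5-chloro-8-methyldecane

The longest continuous carbon chain has 10 atoms, so the parent hydride is decane.
Choose the numbering such that the locant sets are identical either way, so the alphabetically earlier bromo substituent takes the lower locants ({3,6} rather than {5,8}, first differing at 3 vs 5).
That gives bromo groups at C-3 and C-6; a chloro group at C-5; a methyl group at C-8.
Substituent prefixes are cited in alphabetical order (multiplying prefixes like di-/tri- are ignored for ordering).
Putting it together: 3,6-dibromo-5-chloro-8-methyldecane.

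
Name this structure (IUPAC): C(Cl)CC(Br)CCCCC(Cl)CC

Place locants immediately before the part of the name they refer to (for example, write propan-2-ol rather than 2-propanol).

3-bromo-1,8-dichlorodecane

The longest carbon chain is 10 atoms: the parent is decane.
Number the chain so that the substituent locant set {1,3,8} is lower than {3,8,10} at the first point of difference.
With this numbering: a bromo group at C-3; chloro groups at C-1 and C-8.
The substituents are ordered alphabetically, ignoring any di-/tri- multipliers.
The name is 3-bromo-1,8-dichlorodecane.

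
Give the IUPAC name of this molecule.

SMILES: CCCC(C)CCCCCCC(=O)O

Counting along the main chain through the –COOH group gives 11 carbons: the parent is undecane.
The principal characteristic group is a carboxylic acid (terminal –COOH), named with the suffix -oic acid.
Choose the numbering such that the carboxylic acid carbon is C-1 by definition.
That gives a methyl group at C-8.
The name is 8-methylundecanoic acid.

8-methylundecanoic acid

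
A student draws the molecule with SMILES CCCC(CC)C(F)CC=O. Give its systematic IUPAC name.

4-ethyl-3-fluoroheptanal

Counting along the main chain through the –CHO group gives 7 carbons: the parent is heptane.
The principal characteristic group is an aldehyde (terminal –CHO), named with the suffix -al.
Choose the numbering such that the aldehyde carbon is C-1 by definition.
With this numbering: an ethyl group at C-4; a fluoro group at C-3.
Substituent prefixes are cited in alphabetical order (multiplying prefixes like di-/tri- are ignored for ordering).
The name is 4-ethyl-3-fluoroheptanal.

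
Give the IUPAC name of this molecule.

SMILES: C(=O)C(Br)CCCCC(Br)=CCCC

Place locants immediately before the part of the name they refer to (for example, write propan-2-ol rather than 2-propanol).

The longest chain bearing the –CHO group and the multiple bond is 11 carbons long (undecane).
The highest-priority functional group is an aldehyde (terminal –CHO), so the name ends in -al.
A C=C double bond in the chain gives the infix -ene-.
Number the chain so that the aldehyde carbon is C-1 by definition.
That gives the double bond between C-7 and C-8; bromo groups at C-2 and C-7.
The name is 2,7-dibromoundec-7-enal.

2,7-dibromoundec-7-enal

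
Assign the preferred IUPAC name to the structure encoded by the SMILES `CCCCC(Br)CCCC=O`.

5-bromononanal

Counting along the main chain through the –CHO group gives 9 carbons: the parent is nonane.
The principal characteristic group is an aldehyde (terminal –CHO), named with the suffix -al.
Number the chain so that the aldehyde carbon is C-1 by definition.
This places a bromo group at C-5.
Putting it together: 5-bromononanal.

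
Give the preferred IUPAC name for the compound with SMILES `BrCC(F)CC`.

1-bromo-2-fluorobutane

The longest carbon chain is 4 atoms: the parent is butane.
Number the chain so that the substituent locant set {1,2} is lower than {3,4} at the first point of difference.
With this numbering: a bromo group at C-1; a fluoro group at C-2.
Substituent prefixes are cited in alphabetical order (multiplying prefixes like di-/tri- are ignored for ordering).
The name is 1-bromo-2-fluorobutane.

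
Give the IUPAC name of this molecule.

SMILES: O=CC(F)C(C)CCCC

Counting along the main chain through the –CHO group gives 7 carbons: the parent is heptane.
The highest-priority functional group is an aldehyde (terminal –CHO), so the name ends in -al.
Choose the numbering such that the aldehyde carbon is C-1 by definition.
This places a fluoro group at C-2; a methyl group at C-3.
The substituents are ordered alphabetically, ignoring any di-/tri- multipliers.
Putting it together: 2-fluoro-3-methylheptanal.

2-fluoro-3-methylheptanal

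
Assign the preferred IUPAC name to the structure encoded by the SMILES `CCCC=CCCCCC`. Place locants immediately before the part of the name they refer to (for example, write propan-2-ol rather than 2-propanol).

The longest chain bearing the multiple bond is 10 carbons long (decane).
The chain contains a C=C double bond, so the unsaturation ending is -ene.
Number the chain so that numbering from this end puts the double bond at C-4 rather than C-6.
This places the double bond between C-4 and C-5.
Putting it together: dec-4-ene.

dec-4-ene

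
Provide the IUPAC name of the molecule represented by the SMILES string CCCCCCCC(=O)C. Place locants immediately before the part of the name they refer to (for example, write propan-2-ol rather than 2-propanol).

The longest chain bearing the carbonyl is 9 carbons long (nonane).
The highest-priority functional group is a ketone (C=O on an internal carbon), so the name ends in -one.
Choose the numbering such that numbering from this end puts the carbonyl group at C-2 rather than C-8.
That gives the carbonyl at C-2.
Putting it together: nonan-2-one.

nonan-2-one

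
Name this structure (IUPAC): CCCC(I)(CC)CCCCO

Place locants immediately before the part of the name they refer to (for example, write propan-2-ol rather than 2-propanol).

The longest chain bearing the –OH group is 8 carbons long (octane).
An alcohol (–OH) is the principal characteristic group, giving the suffix -ol.
Number the chain so that numbering from this end puts the hydroxyl group at C-1 rather than C-8.
This places the hydroxyl at C-1; an ethyl group at C-5; an iodo group at C-5.
Substituent prefixes are cited in alphabetical order (multiplying prefixes like di-/tri- are ignored for ordering).
Putting it together: 5-ethyl-5-iodooctan-1-ol.

5-ethyl-5-iodooctan-1-ol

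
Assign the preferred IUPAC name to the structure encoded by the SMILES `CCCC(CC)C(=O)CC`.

4-ethylheptan-3-one

Counting along the main chain through the carbonyl gives 7 carbons: the parent is heptane.
The principal characteristic group is a ketone (C=O on an internal carbon), named with the suffix -one.
Choose the numbering such that numbering from this end puts the carbonyl group at C-3 rather than C-5.
This places the carbonyl at C-3; an ethyl group at C-4.
Assembling the pieces gives 4-ethylheptan-3-one.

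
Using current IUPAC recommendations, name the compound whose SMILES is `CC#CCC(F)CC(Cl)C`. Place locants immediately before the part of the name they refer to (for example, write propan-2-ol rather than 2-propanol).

The longest carbon chain that includes the multiple bond has 8 carbons, so the parent hydride is octane.
There is one C≡C triple bond, indicated by the ending -yne.
Choose the numbering such that numbering from this end puts the triple bond at C-2 rather than C-6.
That gives the triple bond between C-2 and C-3; a chloro group at C-7; a fluoro group at C-5.
Substituent prefixes are cited in alphabetical order (multiplying prefixes like di-/tri- are ignored for ordering).
The name is 7-chloro-5-fluorooct-2-yne.

7-chloro-5-fluorooct-2-yne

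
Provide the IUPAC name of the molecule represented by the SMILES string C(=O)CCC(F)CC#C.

4-fluorohept-6-ynal

The longest carbon chain that includes the –CHO group and the multiple bond has 7 carbons, so the parent hydride is heptane.
The highest-priority functional group is an aldehyde (terminal –CHO), so the name ends in -al.
A C≡C triple bond in the chain gives the infix -yne-.
Number the chain so that the aldehyde carbon is C-1 by definition.
With this numbering: the triple bond between C-6 and C-7; a fluoro group at C-4.
Assembling the pieces gives 4-fluorohept-6-ynal.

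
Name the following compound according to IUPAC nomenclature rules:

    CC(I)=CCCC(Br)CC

6-bromo-2-iodooct-2-ene

The longest carbon chain that includes the multiple bond has 8 carbons, so the parent hydride is octane.
A C=C double bond in the chain gives the infix -ene-.
Choose the numbering such that numbering from this end puts the double bond at C-2 rather than C-6.
This places the double bond between C-2 and C-3; a bromo group at C-6; an iodo group at C-2.
Prefixes are listed alphabetically: bromo, iodo.
Putting it together: 6-bromo-2-iodooct-2-ene.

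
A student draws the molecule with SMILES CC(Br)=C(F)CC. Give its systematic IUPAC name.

2-bromo-3-fluoropent-2-ene

The longest carbon chain that includes the multiple bond has 5 carbons, so the parent hydride is pentane.
There is one C=C double bond, indicated by the ending -ene.
The numbering direction is chosen so that numbering from this end puts the double bond at C-2 rather than C-3.
With this numbering: the double bond between C-2 and C-3; a bromo group at C-2; a fluoro group at C-3.
The substituents are ordered alphabetically, ignoring any di-/tri- multipliers.
Putting it together: 2-bromo-3-fluoropent-2-ene.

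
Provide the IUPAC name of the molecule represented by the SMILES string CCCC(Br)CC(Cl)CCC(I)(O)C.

7-bromo-5-chloro-2-iododecan-2-ol

The longest chain bearing the –OH group is 10 carbons long (decane).
The principal characteristic group is an alcohol (–OH), named with the suffix -ol.
Number the chain so that numbering from this end puts the hydroxyl group at C-2 rather than C-9.
That gives the hydroxyl at C-2; a bromo group at C-7; a chloro group at C-5; an iodo group at C-2.
Prefixes are listed alphabetically: bromo, chloro, iodo.
Putting it together: 7-bromo-5-chloro-2-iododecan-2-ol.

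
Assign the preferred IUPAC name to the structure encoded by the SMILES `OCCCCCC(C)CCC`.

The longest chain bearing the –OH group is 9 carbons long (nonane).
The principal characteristic group is an alcohol (–OH), named with the suffix -ol.
Choose the numbering such that numbering from this end puts the hydroxyl group at C-1 rather than C-9.
With this numbering: the hydroxyl at C-1; a methyl group at C-6.
Putting it together: 6-methylnonan-1-ol.

6-methylnonan-1-ol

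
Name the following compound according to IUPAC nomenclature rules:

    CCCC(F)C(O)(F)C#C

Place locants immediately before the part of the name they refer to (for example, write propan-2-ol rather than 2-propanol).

3,4-difluorohept-1-yn-3-ol

Counting along the main chain through the –OH group and the multiple bond gives 7 carbons: the parent is heptane.
The principal characteristic group is an alcohol (–OH), named with the suffix -ol.
There is one C≡C triple bond, indicated by the ending -yne.
Number the chain so that numbering from this end puts the hydroxyl group at C-3 rather than C-5.
This places the hydroxyl at C-3; the triple bond between C-1 and C-2; fluoro groups at C-3 and C-4.
Assembling the pieces gives 3,4-difluorohept-1-yn-3-ol.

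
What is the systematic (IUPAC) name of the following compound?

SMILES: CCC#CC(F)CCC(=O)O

4-fluorooct-5-ynoic acid

The longest chain bearing the –COOH group and the multiple bond is 8 carbons long (octane).
The principal characteristic group is a carboxylic acid (terminal –COOH), named with the suffix -oic acid.
There is one C≡C triple bond, indicated by the ending -yne.
Number the chain so that the carboxylic acid carbon is C-1 by definition.
This places the triple bond between C-5 and C-6; a fluoro group at C-4.
Assembling the pieces gives 4-fluorooct-5-ynoic acid.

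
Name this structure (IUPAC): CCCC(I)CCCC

4-iodooctane

The longest carbon chain is 8 atoms: the parent is octane.
Number the chain so that the substituent locant set {4} is lower than {5} at the first point of difference.
That gives an iodo group at C-4.
Putting it together: 4-iodooctane.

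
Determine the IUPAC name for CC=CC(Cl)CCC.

The longest carbon chain that includes the multiple bond has 7 carbons, so the parent hydride is heptane.
There is one C=C double bond, indicated by the ending -ene.
Choose the numbering such that numbering from this end puts the double bond at C-2 rather than C-5.
This places the double bond between C-2 and C-3; a chloro group at C-4.
Assembling the pieces gives 4-chlorohept-2-ene.

4-chlorohept-2-ene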